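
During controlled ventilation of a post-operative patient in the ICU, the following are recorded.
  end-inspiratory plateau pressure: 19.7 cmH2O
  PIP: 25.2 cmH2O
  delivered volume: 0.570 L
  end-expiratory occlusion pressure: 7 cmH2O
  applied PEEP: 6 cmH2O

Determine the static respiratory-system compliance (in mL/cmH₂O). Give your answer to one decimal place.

44.9

End-expiratory occlusion gives total PEEP = 7 cmH2O (intrinsic PEEP = 7 − 6 = 1). Use total PEEP for the elastic gradient.
Cstat = Vt / (Pplat − PEEPtotal) = 570 / (19.7 − 7) = 570 / 12.7 = 44.882 mL/cmH2O.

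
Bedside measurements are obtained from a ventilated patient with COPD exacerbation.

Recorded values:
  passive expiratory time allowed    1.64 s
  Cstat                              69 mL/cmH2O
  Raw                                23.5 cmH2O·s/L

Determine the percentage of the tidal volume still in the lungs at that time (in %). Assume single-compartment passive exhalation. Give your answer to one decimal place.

τ = R × C = 23.5 × 69 mL/cmH2O = 23.5 × 0.069 L/cmH2O = 1.622 s.
Passive exhalation: V(t)/V₀ = e^(−t/τ) = e^(−1.64/1.622) = 0.3638.
Fraction remaining = 0.3638 → 36.38%.

36.4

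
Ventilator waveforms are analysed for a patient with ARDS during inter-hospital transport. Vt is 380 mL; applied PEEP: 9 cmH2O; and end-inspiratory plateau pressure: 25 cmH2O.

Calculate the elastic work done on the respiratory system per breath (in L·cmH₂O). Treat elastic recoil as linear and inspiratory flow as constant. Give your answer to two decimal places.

3.04

Elastic work ≈ ½ × (Pplat − PEEP) × Vt = 0.5 × (25 − 9) × 0.380 L = 0.5 × 16.0 × 0.380 = 3.04 L·cmH2O.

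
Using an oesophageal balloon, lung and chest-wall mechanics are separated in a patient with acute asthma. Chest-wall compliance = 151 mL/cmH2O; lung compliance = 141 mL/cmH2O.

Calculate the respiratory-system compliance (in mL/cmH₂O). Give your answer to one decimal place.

72.9

Lung and chest wall are elastances in series: 1/Crs = 1/CL + 1/Ccw.
1/Crs = 1/141 + 1/151 = 0.01371.
Crs = 72.939 mL/cmH2O.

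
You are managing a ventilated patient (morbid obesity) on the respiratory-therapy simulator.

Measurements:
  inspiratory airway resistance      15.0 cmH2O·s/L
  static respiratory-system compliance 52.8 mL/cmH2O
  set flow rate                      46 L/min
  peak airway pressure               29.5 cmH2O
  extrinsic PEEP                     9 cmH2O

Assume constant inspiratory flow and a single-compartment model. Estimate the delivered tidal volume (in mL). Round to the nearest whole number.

475

Flow: 46 L/min ÷ 60 = 0.7667 L/s.
Equation of motion (constant flow): PIP = Vt/C + R·V̇ + PEEP.
Vt/C = PIP − R·V̇ − PEEP = 29.5 − 11.501 − 9 = 8.999 cmH2O.
Vt = C × 8.999 = 52.8 × 8.999 = 475.15 mL.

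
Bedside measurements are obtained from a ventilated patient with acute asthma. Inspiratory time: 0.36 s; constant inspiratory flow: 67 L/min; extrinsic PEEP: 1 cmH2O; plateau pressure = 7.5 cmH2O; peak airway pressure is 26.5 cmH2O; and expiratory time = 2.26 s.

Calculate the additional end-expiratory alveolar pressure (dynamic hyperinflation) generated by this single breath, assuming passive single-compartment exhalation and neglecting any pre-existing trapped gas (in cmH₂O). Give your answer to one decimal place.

0.8

Flow: 67 L/min ÷ 60 = 1.1167 L/s.
Vt = flow × Ti = 1.1167 L/s × 0.36 s × 1000 mL/L = 402.01 mL.
R = (PIP − Pplat)/V̇ = (26.5 − 7.5) / 1.1167 = 19.0/1.1167 = 17.014 cmH2O·s/L.
C = Vt/(Pplat − PEEP) = 402.01 / (7.5 − 1) = 402.01/6.5 = 61.848 mL/cmH2O.
τ = R × C = 17.014 × 0.06185 L/cmH2O = 1.052 s.
Fraction remaining = e^(−Te/τ) = e^(−2.26/1.052) = 0.1167; trapped volume = 402.01 × 0.1167 = 46.915 mL.
Additional alveolar pressure from trapping ≈ V_trapped / C = 46.915 / 61.848 = 0.7586 cmH2O.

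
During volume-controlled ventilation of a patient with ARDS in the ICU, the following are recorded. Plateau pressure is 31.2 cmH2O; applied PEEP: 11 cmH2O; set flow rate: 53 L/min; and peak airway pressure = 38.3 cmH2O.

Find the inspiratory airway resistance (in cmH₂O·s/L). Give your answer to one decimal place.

Flow: 53 L/min ÷ 60 = 0.8833 L/s.
Raw = (PIP − Pplat) / flow = (38.3 − 31.2) / 0.8833 = 7.1 / 0.8833 = 8.038 cmH2O·s/L.

8.0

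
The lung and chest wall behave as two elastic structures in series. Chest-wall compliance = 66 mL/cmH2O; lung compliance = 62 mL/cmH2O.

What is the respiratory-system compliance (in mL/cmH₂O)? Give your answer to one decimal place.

Lung and chest wall are elastances in series: 1/Crs = 1/CL + 1/Ccw.
1/Crs = 1/62 + 1/66 = 0.03128.
Crs = 31.969 mL/cmH2O.

32.0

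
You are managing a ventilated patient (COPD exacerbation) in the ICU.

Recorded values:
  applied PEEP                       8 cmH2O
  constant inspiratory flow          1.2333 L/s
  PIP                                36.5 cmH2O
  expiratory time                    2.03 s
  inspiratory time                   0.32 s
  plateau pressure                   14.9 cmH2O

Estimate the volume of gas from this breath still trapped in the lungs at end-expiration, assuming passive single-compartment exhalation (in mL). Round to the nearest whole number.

52

Vt = flow × Ti = 1.2333 L/s × 0.32 s × 1000 mL/L = 394.66 mL.
R = (PIP − Pplat)/V̇ = (36.5 − 14.9) / 1.2333 = 21.6/1.2333 = 17.514 cmH2O·s/L.
C = Vt/(Pplat − PEEP) = 394.66 / (14.9 − 8) = 394.66/6.9 = 57.197 mL/cmH2O.
τ = R × C = 17.514 × 0.0572 L/cmH2O = 1.002 s.
Fraction remaining = e^(−Te/τ) = e^(−2.03/1.002) = 0.1319.
Trapped volume = 394.66 × 0.1319 = 52.056 mL.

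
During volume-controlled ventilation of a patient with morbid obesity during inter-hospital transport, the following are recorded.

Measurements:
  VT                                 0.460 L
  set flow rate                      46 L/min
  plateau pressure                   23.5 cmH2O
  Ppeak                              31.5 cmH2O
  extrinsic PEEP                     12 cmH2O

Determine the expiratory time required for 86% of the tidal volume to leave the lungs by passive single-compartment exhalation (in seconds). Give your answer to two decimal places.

0.82

Flow: 46 L/min ÷ 60 = 0.7667 L/s.
R = (PIP − Pplat)/V̇ = (31.5 − 23.5) / 0.7667 = 8.0/0.7667 = 10.434 cmH2O·s/L.
C = Vt/(Pplat − PEEP) = 460.0 / (23.5 − 12) = 460.0/11.5 = 40.0 mL/cmH2O.
τ = R × C = 10.434 × 0.04 L/cmH2O = 0.4174 s.
t = −τ·ln(1 − 0.86) = −0.4174·ln(0.14) = 0.8207 s.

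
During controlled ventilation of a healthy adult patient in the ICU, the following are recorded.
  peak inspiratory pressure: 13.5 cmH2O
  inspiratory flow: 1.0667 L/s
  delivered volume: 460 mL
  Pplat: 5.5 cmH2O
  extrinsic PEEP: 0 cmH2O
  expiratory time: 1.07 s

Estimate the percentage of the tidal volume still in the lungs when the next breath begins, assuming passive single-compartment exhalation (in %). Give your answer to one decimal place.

18.2

R = (PIP − Pplat)/V̇ = (13.5 − 5.5) / 1.0667 = 8.0/1.0667 = 7.5 cmH2O·s/L.
C = Vt/(Pplat − PEEP) = 460.0 / (5.5 − 0) = 460.0/5.5 = 83.636 mL/cmH2O.
τ = R × C = 7.5 × 0.08364 L/cmH2O = 0.6273 s.
Fraction remaining at end-expiration = e^(−Te/τ) = e^(−1.07/0.6273) = 0.1816 → 18.16%.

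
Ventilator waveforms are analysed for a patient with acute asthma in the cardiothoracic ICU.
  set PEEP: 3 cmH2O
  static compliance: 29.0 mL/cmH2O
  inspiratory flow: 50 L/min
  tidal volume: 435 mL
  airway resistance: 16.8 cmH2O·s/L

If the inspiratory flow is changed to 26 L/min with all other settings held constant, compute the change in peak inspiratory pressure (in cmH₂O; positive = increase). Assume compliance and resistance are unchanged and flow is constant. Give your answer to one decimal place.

Flow: 50 L/min ÷ 60 = 0.8333 L/s.
New flow: 26 L/min ÷ 60 = 0.4333 L/s.
PIP = Vt/C + R·V̇ + PEEP (constant-flow equation of motion).
Only the resistive term changes: ΔPIP = R × ΔV̇ = 16.8 × (0.4333 − 0.8333) = 16.8 × -0.4 = -6.72 cmH2O.

-6.7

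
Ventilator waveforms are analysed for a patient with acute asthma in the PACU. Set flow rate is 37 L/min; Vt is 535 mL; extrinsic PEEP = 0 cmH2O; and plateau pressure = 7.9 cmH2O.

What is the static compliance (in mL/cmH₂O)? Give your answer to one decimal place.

67.7

Cstat = Vt / (Pplat − PEEP) = 535 / (7.9 − 0) = 535 / 7.9 = 67.722 mL/cmH2O.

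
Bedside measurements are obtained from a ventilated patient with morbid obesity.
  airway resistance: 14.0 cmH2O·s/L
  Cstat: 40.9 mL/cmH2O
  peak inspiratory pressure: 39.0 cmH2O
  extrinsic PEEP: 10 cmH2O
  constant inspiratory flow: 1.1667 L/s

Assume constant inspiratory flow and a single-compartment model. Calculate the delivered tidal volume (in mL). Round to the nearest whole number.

Equation of motion (constant flow): PIP = Vt/C + R·V̇ + PEEP.
Vt/C = PIP − R·V̇ − PEEP = 39.0 − 16.334 − 10 = 12.666 cmH2O.
Vt = C × 12.666 = 40.9 × 12.666 = 518.04 mL.

518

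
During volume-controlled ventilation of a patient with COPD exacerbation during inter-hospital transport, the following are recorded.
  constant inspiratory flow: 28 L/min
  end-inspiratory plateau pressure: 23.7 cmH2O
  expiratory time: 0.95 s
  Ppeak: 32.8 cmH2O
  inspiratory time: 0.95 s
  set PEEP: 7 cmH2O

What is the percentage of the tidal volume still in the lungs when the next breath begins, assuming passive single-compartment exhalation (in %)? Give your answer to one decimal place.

Flow: 28 L/min ÷ 60 = 0.4667 L/s.
Vt = flow × Ti = 0.4667 L/s × 0.95 s × 1000 mL/L = 443.37 mL.
R = (PIP − Pplat)/V̇ = (32.8 − 23.7) / 0.4667 = 9.1/0.4667 = 19.499 cmH2O·s/L.
C = Vt/(Pplat − PEEP) = 443.37 / (23.7 − 7) = 443.37/16.7 = 26.549 mL/cmH2O.
τ = R × C = 19.499 × 0.02655 L/cmH2O = 0.5177 s.
Fraction remaining at end-expiration = e^(−Te/τ) = e^(−0.95/0.5177) = 0.1596 → 15.96%.

16.0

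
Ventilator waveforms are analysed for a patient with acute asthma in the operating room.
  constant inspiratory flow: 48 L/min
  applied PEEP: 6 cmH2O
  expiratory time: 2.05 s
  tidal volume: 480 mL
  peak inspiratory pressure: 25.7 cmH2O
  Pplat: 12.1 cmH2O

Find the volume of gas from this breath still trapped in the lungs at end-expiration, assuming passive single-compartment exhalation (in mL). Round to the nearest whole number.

Flow: 48 L/min ÷ 60 = 0.8 L/s.
R = (PIP − Pplat)/V̇ = (25.7 − 12.1) / 0.8 = 13.6/0.8 = 17.0 cmH2O·s/L.
C = Vt/(Pplat − PEEP) = 480.0 / (12.1 − 6) = 480.0/6.1 = 78.689 mL/cmH2O.
τ = R × C = 17.0 × 0.07869 L/cmH2O = 1.338 s.
Fraction remaining = e^(−Te/τ) = e^(−2.05/1.338) = 0.2161.
Trapped volume = 480.0 × 0.2161 = 103.73 mL.

104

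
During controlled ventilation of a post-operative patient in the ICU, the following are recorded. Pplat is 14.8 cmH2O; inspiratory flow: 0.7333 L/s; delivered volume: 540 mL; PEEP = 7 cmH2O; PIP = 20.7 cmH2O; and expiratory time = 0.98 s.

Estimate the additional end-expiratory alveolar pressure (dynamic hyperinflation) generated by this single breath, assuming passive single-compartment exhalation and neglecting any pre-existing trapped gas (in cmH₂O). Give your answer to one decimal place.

1.3

R = (PIP − Pplat)/V̇ = (20.7 − 14.8) / 0.7333 = 5.9/0.7333 = 8.046 cmH2O·s/L.
C = Vt/(Pplat − PEEP) = 540.0 / (14.8 − 7) = 540.0/7.8 = 69.231 mL/cmH2O.
τ = R × C = 8.046 × 0.06923 L/cmH2O = 0.557 s.
Fraction remaining = e^(−Te/τ) = e^(−0.98/0.557) = 0.1721; trapped volume = 540.0 × 0.1721 = 92.934 mL.
Additional alveolar pressure from trapping ≈ V_trapped / C = 92.934 / 69.231 = 1.342 cmH2O.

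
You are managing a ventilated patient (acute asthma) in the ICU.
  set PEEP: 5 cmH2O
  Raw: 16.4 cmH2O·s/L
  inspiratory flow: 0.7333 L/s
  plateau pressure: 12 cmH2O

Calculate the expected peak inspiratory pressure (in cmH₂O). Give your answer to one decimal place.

PIP = Pplat + Raw × flow = 12 + 16.4 × 0.7333 = 12 + 12.026 = 24.026 cmH2O.

24.0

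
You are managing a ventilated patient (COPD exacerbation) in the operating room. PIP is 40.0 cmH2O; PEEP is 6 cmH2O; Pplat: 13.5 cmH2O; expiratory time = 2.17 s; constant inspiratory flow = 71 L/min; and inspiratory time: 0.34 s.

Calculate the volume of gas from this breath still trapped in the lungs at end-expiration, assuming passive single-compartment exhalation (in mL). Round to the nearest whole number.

66

Flow: 71 L/min ÷ 60 = 1.1833 L/s.
Vt = flow × Ti = 1.1833 L/s × 0.34 s × 1000 mL/L = 402.32 mL.
R = (PIP − Pplat)/V̇ = (40.0 − 13.5) / 1.1833 = 26.5/1.1833 = 22.395 cmH2O·s/L.
C = Vt/(Pplat − PEEP) = 402.32 / (13.5 − 6) = 402.32/7.5 = 53.643 mL/cmH2O.
τ = R × C = 22.395 × 0.05364 L/cmH2O = 1.201 s.
Fraction remaining = e^(−Te/τ) = e^(−2.17/1.201) = 0.1642.
Trapped volume = 402.32 × 0.1642 = 66.061 mL.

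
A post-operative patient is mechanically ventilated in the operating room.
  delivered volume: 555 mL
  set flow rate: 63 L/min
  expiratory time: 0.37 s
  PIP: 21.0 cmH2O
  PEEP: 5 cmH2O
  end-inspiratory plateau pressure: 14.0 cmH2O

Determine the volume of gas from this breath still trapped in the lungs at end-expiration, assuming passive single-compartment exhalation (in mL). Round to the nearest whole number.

226

Flow: 63 L/min ÷ 60 = 1.05 L/s.
R = (PIP − Pplat)/V̇ = (21.0 − 14.0) / 1.05 = 7.0/1.05 = 6.667 cmH2O·s/L.
C = Vt/(Pplat − PEEP) = 555.0 / (14.0 − 5) = 555.0/9.0 = 61.667 mL/cmH2O.
τ = R × C = 6.667 × 0.06167 L/cmH2O = 0.4112 s.
Fraction remaining = e^(−Te/τ) = e^(−0.37/0.4112) = 0.4066.
Trapped volume = 555.0 × 0.4066 = 225.66 mL.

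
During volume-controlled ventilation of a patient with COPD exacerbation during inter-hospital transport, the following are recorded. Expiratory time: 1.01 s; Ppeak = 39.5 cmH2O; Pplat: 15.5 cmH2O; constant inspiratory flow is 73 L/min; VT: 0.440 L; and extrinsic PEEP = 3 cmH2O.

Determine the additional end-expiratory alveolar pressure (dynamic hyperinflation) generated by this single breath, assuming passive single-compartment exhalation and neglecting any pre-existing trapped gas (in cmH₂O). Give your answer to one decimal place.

2.9

Flow: 73 L/min ÷ 60 = 1.2167 L/s.
R = (PIP − Pplat)/V̇ = (39.5 − 15.5) / 1.2167 = 24.0/1.2167 = 19.725 cmH2O·s/L.
C = Vt/(Pplat − PEEP) = 440.0 / (15.5 − 3) = 440.0/12.5 = 35.2 mL/cmH2O.
τ = R × C = 19.725 × 0.0352 L/cmH2O = 0.6943 s.
Fraction remaining = e^(−Te/τ) = e^(−1.01/0.6943) = 0.2335; trapped volume = 440.0 × 0.2335 = 102.74 mL.
Additional alveolar pressure from trapping ≈ V_trapped / C = 102.74 / 35.2 = 2.919 cmH2O.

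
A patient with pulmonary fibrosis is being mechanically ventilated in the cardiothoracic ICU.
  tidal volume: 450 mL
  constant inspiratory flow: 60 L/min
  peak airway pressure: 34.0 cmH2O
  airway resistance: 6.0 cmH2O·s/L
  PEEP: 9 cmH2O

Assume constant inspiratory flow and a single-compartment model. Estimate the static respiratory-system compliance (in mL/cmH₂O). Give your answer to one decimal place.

23.7

Flow: 60 L/min ÷ 60 = 1 L/s.
Equation of motion (constant flow): PIP = Vt/C + R·V̇ + PEEP.
Vt/C = PIP − R·V̇ − PEEP = 34.0 − 6.0×1 − 9 = 34.0 − 6.0 − 9 = 19.0 cmH2O.
C = Vt / 19.0 = 450 / 19.0 = 23.684 mL/cmH2O.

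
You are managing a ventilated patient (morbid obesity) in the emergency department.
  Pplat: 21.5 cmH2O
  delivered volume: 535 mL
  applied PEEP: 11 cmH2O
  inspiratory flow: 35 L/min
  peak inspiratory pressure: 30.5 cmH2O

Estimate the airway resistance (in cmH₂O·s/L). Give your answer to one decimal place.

15.4

Flow: 35 L/min ÷ 60 = 0.5833 L/s.
Raw = (PIP − Pplat) / flow = (30.5 − 21.5) / 0.5833 = 9.0 / 0.5833 = 15.429 cmH2O·s/L.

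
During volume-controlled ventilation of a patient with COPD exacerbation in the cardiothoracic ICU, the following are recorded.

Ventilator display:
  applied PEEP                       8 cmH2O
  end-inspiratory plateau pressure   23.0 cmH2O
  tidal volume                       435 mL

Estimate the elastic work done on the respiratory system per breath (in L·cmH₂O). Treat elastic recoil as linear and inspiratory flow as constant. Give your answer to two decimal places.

3.26

Elastic work ≈ ½ × (Pplat − PEEP) × Vt = 0.5 × (23.0 − 8) × 0.435 L = 0.5 × 15.0 × 0.435 = 3.263 L·cmH2O.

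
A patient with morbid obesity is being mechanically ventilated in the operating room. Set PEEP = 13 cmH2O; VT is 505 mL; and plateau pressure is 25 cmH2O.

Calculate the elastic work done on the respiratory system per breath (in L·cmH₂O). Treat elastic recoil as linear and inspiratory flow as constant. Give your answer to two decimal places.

3.03

Elastic work ≈ ½ × (Pplat − PEEP) × Vt = 0.5 × (25 − 13) × 0.505 L = 0.5 × 12.0 × 0.505 = 3.03 L·cmH2O.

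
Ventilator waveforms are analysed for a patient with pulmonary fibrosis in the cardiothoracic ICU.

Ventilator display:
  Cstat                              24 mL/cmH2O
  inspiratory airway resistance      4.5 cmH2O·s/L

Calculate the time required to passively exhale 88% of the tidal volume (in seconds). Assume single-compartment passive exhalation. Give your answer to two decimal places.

τ = R × C = 4.5 × 24 mL/cmH2O = 4.5 × 0.024 L/cmH2O = 0.108 s.
Exhaled fraction f = 1 − e^(−t/τ) → t = −τ·ln(1 − f) = −0.108·ln(0.12) = 0.229 s.

0.23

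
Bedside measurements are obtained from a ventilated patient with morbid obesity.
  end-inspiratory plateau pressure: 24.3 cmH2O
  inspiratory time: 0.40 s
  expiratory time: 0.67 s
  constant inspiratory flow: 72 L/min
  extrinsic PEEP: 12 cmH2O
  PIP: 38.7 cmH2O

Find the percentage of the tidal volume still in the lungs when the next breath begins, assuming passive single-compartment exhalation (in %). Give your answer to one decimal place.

23.9

Flow: 72 L/min ÷ 60 = 1.2 L/s.
Vt = flow × Ti = 1.2 L/s × 0.40 s × 1000 mL/L = 480.0 mL.
R = (PIP − Pplat)/V̇ = (38.7 − 24.3) / 1.2 = 14.4/1.2 = 12.0 cmH2O·s/L.
C = Vt/(Pplat − PEEP) = 480.0 / (24.3 − 12) = 480.0/12.3 = 39.024 mL/cmH2O.
τ = R × C = 12.0 × 0.03902 L/cmH2O = 0.4682 s.
Fraction remaining at end-expiration = e^(−Te/τ) = e^(−0.67/0.4682) = 0.2391 → 23.91%.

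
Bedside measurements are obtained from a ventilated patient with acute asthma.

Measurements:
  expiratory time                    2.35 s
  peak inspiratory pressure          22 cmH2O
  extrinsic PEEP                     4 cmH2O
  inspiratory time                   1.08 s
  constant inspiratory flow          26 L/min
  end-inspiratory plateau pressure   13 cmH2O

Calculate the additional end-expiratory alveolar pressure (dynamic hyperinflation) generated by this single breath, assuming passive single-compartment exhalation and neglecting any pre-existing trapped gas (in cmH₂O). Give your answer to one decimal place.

1.0

Flow: 26 L/min ÷ 60 = 0.4333 L/s.
Vt = flow × Ti = 0.4333 L/s × 1.08 s × 1000 mL/L = 467.96 mL.
R = (PIP − Pplat)/V̇ = (22 − 13) / 0.4333 = 9.0/0.4333 = 20.771 cmH2O·s/L.
C = Vt/(Pplat − PEEP) = 467.96 / (13 − 4) = 467.96/9.0 = 51.996 mL/cmH2O.
τ = R × C = 20.771 × 0.052 L/cmH2O = 1.08 s.
Fraction remaining = e^(−Te/τ) = e^(−2.35/1.08) = 0.1135; trapped volume = 467.96 × 0.1135 = 53.113 mL.
Additional alveolar pressure from trapping ≈ V_trapped / C = 53.113 / 51.996 = 1.021 cmH2O.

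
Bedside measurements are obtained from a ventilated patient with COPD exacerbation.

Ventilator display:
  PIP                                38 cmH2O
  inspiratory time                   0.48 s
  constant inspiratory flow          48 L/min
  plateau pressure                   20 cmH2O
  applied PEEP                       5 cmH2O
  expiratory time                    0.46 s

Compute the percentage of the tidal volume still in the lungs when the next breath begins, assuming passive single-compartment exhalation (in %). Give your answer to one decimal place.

45.0

Flow: 48 L/min ÷ 60 = 0.8 L/s.
Vt = flow × Ti = 0.8 L/s × 0.48 s × 1000 mL/L = 384.0 mL.
R = (PIP − Pplat)/V̇ = (38 − 20) / 0.8 = 18.0/0.8 = 22.5 cmH2O·s/L.
C = Vt/(Pplat − PEEP) = 384.0 / (20 − 5) = 384.0/15.0 = 25.6 mL/cmH2O.
τ = R × C = 22.5 × 0.0256 L/cmH2O = 0.576 s.
Fraction remaining at end-expiration = e^(−Te/τ) = e^(−0.46/0.576) = 0.45 → 45.0%.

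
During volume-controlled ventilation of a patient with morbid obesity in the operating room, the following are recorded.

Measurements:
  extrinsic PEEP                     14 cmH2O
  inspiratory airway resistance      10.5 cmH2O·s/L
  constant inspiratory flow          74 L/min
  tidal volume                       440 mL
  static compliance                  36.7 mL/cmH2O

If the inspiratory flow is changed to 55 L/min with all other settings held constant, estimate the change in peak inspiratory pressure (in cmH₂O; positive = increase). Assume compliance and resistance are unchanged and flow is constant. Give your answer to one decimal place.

-3.3

Flow: 74 L/min ÷ 60 = 1.2333 L/s.
New flow: 55 L/min ÷ 60 = 0.9167 L/s.
PIP = Vt/C + R·V̇ + PEEP (constant-flow equation of motion).
Only the resistive term changes: ΔPIP = R × ΔV̇ = 10.5 × (0.9167 − 1.2333) = 10.5 × -0.3166 = -3.324 cmH2O.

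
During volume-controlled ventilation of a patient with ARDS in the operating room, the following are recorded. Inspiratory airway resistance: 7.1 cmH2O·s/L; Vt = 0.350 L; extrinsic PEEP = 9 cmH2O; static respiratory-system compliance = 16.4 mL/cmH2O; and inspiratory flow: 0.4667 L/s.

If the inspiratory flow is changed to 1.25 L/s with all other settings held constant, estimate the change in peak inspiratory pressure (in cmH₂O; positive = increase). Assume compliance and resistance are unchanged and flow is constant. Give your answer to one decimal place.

5.6

PIP = Vt/C + R·V̇ + PEEP (constant-flow equation of motion).
Only the resistive term changes: ΔPIP = R × ΔV̇ = 7.1 × (1.25 − 0.4667) = 7.1 × 0.7833 = 5.561 cmH2O.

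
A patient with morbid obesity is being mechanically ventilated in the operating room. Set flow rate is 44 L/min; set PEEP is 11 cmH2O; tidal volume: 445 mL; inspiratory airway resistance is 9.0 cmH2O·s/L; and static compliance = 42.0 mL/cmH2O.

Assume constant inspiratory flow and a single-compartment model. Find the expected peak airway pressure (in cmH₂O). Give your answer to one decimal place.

28.2

Flow: 44 L/min ÷ 60 = 0.7333 L/s.
Equation of motion (constant flow): PIP = Vt/C + R·V̇ + PEEP.
PIP = 445/42.0 + 9.0×0.7333 + 11 = 10.595 + 6.6 + 11 = 28.195 cmH2O.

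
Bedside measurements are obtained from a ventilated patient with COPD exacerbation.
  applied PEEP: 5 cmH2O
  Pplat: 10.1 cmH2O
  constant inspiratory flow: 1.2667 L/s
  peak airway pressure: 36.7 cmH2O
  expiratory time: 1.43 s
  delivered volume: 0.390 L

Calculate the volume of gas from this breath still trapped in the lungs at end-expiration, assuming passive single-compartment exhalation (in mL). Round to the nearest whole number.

R = (PIP − Pplat)/V̇ = (36.7 − 10.1) / 1.2667 = 26.6/1.2667 = 20.999 cmH2O·s/L.
C = Vt/(Pplat − PEEP) = 390.0 / (10.1 − 5) = 390.0/5.1 = 76.471 mL/cmH2O.
τ = R × C = 20.999 × 0.07647 L/cmH2O = 1.606 s.
Fraction remaining = e^(−Te/τ) = e^(−1.43/1.606) = 0.4105.
Trapped volume = 390.0 × 0.4105 = 160.1 mL.

160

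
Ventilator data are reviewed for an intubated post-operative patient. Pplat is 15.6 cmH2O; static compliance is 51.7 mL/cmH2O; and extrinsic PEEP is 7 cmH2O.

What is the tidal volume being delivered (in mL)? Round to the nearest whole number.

445

Vt = Cstat × (Pplat − PEEP) = 51.7 × (15.6 − 7) = 51.7 × 8.6 = 444.62 mL.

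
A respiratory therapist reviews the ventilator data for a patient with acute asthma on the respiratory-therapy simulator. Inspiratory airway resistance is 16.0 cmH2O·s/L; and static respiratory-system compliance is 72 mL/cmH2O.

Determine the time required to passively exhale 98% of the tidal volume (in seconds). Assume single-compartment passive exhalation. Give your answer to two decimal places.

4.51

τ = R × C = 16.0 × 72 mL/cmH2O = 16.0 × 0.072 L/cmH2O = 1.152 s.
Exhaled fraction f = 1 − e^(−t/τ) → t = −τ·ln(1 − f) = −1.152·ln(0.02) = 4.507 s.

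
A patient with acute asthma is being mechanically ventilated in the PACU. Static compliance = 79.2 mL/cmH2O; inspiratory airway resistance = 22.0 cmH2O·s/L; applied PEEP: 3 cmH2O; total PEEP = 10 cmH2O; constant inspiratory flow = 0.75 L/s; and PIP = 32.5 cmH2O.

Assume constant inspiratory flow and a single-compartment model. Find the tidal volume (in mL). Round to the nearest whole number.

Total PEEP = 10 cmH2O (set 3 + intrinsic 7); this is the baseline alveolar pressure.
Equation of motion (constant flow): PIP = Vt/C + R·V̇ + PEEP.
Vt/C = PIP − R·V̇ − PEEP = 32.5 − 16.5 − 10 = 6.0 cmH2O.
Vt = C × 6.0 = 79.2 × 6.0 = 475.2 mL.

475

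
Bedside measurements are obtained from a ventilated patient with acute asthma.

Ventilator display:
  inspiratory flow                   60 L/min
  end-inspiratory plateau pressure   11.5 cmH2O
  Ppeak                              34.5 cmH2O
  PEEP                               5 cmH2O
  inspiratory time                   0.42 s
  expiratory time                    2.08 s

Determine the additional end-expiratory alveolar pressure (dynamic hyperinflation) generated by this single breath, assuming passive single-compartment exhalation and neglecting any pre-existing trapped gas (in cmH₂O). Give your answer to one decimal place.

Flow: 60 L/min ÷ 60 = 1 L/s.
Vt = flow × Ti = 1 L/s × 0.42 s × 1000 mL/L = 420.0 mL.
R = (PIP − Pplat)/V̇ = (34.5 − 11.5) / 1 = 23.0/1 = 23.0 cmH2O·s/L.
C = Vt/(Pplat − PEEP) = 420.0 / (11.5 − 5) = 420.0/6.5 = 64.615 mL/cmH2O.
τ = R × C = 23.0 × 0.06462 L/cmH2O = 1.486 s.
Fraction remaining = e^(−Te/τ) = e^(−2.08/1.486) = 0.2467; trapped volume = 420.0 × 0.2467 = 103.61 mL.
Additional alveolar pressure from trapping ≈ V_trapped / C = 103.61 / 64.615 = 1.603 cmH2O.

1.6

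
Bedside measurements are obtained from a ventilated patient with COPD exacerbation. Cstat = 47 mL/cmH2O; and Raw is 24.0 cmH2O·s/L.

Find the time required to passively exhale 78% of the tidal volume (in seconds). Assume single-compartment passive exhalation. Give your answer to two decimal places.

τ = R × C = 24.0 × 47 mL/cmH2O = 24.0 × 0.047 L/cmH2O = 1.128 s.
Exhaled fraction f = 1 − e^(−t/τ) → t = −τ·ln(1 − f) = −1.128·ln(0.22) = 1.708 s.

1.71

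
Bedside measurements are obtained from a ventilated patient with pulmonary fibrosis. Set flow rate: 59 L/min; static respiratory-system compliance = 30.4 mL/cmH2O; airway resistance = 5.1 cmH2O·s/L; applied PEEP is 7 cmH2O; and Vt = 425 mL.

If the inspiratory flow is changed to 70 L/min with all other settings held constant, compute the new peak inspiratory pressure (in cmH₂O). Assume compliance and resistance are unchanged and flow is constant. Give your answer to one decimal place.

Flow: 59 L/min ÷ 60 = 0.9833 L/s.
New flow: 70 L/min ÷ 60 = 1.1667 L/s.
PIP = Vt/C + R·V̇ + PEEP (constant-flow equation of motion).
Only the resistive term changes: ΔPIP = R × ΔV̇ = 5.1 × (1.1667 − 0.9833) = 5.1 × 0.1834 = 0.9353 cmH2O.
Original PIP = 425/30.4 + 5.1×0.9833 + 7 = 25.995 cmH2O; new PIP = 25.995 + (0.9353) = 26.93 cmH2O.

26.9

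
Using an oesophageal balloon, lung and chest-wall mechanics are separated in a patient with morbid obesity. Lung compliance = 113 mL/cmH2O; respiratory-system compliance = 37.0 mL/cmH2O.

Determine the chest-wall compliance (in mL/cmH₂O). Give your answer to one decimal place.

1/Ccw = 1/Crs − 1/CL.
1/Ccw = 1/37.0 − 1/113 = 0.01818.
Ccw = 55.006 mL/cmH2O.

55.0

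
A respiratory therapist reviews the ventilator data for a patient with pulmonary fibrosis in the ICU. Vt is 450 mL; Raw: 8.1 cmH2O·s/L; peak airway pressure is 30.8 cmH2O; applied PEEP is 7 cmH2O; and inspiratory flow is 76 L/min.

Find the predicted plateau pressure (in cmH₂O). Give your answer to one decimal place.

Flow: 76 L/min ÷ 60 = 1.2667 L/s.
Pplat = PIP − Raw × flow = 30.8 − 8.1 × 1.2667 = 30.8 − 10.26 = 20.54 cmH2O.

20.5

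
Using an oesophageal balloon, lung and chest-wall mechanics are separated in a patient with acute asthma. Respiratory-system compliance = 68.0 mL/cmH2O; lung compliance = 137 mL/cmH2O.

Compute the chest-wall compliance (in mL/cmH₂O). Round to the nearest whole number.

1/Ccw = 1/Crs − 1/CL.
1/Ccw = 1/68.0 − 1/137 = 0.007407.
Ccw = 135.01 mL/cmH2O.

135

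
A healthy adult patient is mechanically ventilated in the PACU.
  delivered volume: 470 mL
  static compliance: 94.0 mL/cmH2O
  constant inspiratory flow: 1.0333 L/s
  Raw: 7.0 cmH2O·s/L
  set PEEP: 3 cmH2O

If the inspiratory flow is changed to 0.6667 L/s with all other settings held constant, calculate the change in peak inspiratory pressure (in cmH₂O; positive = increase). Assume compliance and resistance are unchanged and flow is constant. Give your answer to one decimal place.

-2.6

PIP = Vt/C + R·V̇ + PEEP (constant-flow equation of motion).
Only the resistive term changes: ΔPIP = R × ΔV̇ = 7.0 × (0.6667 − 1.0333) = 7.0 × -0.3666 = -2.566 cmH2O.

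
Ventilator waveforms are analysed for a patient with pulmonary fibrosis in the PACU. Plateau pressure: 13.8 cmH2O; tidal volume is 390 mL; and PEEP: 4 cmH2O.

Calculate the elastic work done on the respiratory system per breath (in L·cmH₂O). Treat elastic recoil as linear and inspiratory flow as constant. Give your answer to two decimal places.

Elastic work ≈ ½ × (Pplat − PEEP) × Vt = 0.5 × (13.8 − 4) × 0.390 L = 0.5 × 9.8 × 0.390 = 1.911 L·cmH2O.

1.91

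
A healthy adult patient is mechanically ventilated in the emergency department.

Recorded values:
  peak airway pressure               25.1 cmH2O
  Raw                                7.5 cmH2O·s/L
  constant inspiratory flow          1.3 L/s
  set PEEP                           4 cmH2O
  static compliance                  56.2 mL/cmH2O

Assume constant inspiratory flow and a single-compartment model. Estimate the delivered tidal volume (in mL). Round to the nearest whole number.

638

Equation of motion (constant flow): PIP = Vt/C + R·V̇ + PEEP.
Vt/C = PIP − R·V̇ − PEEP = 25.1 − 9.75 − 4 = 11.35 cmH2O.
Vt = C × 11.35 = 56.2 × 11.35 = 637.87 mL.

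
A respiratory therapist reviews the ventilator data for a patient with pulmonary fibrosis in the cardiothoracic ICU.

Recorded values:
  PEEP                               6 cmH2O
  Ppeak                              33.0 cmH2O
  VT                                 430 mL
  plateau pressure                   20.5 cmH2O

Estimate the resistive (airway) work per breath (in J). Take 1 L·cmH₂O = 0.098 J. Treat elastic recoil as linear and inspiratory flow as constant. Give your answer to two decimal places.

With constant inspiratory flow the resistive pressure is constant at PIP − Pplat = 33.0 − 20.5 = 12.5 cmH2O, so resistive work = 12.5 × 0.430 = 5.375 L·cmH2O.
× 0.098 J/(L·cmH2O) → 0.5268 J.

0.53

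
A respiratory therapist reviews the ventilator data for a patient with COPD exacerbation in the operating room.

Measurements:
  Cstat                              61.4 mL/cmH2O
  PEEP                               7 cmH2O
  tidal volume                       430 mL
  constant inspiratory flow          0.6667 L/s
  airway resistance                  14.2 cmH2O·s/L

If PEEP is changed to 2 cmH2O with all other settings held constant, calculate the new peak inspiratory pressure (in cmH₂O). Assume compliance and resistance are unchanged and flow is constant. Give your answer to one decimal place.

18.5

PIP = Vt/C + R·V̇ + PEEP (constant-flow equation of motion).
Only the baseline term changes: ΔPIP = ΔPEEP = 2 − 7 = -5.0 cmH2O.
Original PIP = 430/61.4 + 14.2×0.6667 + 7 = 23.47 cmH2O; new PIP = 23.47 + (-5.0) = 18.47 cmH2O.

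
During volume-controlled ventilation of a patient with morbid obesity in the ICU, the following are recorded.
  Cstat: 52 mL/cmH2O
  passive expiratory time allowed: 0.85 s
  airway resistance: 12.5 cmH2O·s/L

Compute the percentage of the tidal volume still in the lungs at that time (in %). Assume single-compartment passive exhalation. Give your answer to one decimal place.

27.0

τ = R × C = 12.5 × 52 mL/cmH2O = 12.5 × 0.052 L/cmH2O = 0.65 s.
Passive exhalation: V(t)/V₀ = e^(−t/τ) = e^(−0.85/0.65) = 0.2704.
Fraction remaining = 0.2704 → 27.04%.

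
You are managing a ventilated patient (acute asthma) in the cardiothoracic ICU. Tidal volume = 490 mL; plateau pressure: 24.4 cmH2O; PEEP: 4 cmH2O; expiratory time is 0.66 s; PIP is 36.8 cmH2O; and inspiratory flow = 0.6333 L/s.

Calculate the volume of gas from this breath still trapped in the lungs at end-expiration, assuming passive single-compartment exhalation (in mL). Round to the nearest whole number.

120

R = (PIP − Pplat)/V̇ = (36.8 − 24.4) / 0.6333 = 12.4/0.6333 = 19.58 cmH2O·s/L.
C = Vt/(Pplat − PEEP) = 490.0 / (24.4 − 4) = 490.0/20.4 = 24.02 mL/cmH2O.
τ = R × C = 19.58 × 0.02402 L/cmH2O = 0.4703 s.
Fraction remaining = e^(−Te/τ) = e^(−0.66/0.4703) = 0.2458.
Trapped volume = 490.0 × 0.2458 = 120.44 mL.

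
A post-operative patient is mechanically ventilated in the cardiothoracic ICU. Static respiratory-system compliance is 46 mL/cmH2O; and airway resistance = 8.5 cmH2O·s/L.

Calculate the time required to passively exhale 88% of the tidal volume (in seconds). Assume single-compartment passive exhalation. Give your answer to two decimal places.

τ = R × C = 8.5 × 46 mL/cmH2O = 8.5 × 0.046 L/cmH2O = 0.391 s.
Exhaled fraction f = 1 − e^(−t/τ) → t = −τ·ln(1 − f) = −0.391·ln(0.12) = 0.829 s.

0.83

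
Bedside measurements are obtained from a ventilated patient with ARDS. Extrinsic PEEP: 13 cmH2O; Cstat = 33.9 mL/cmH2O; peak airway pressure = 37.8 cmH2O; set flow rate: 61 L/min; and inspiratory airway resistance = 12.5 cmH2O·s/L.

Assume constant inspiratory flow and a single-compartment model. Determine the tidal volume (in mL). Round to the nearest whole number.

410

Flow: 61 L/min ÷ 60 = 1.0167 L/s.
Equation of motion (constant flow): PIP = Vt/C + R·V̇ + PEEP.
Vt/C = PIP − R·V̇ − PEEP = 37.8 − 12.709 − 13 = 12.091 cmH2O.
Vt = C × 12.091 = 33.9 × 12.091 = 409.88 mL.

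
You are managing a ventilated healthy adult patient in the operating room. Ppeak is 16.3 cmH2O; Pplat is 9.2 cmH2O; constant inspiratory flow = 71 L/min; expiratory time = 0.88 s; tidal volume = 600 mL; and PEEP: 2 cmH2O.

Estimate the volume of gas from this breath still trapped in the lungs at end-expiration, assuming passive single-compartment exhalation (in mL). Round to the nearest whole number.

103

Flow: 71 L/min ÷ 60 = 1.1833 L/s.
R = (PIP − Pplat)/V̇ = (16.3 − 9.2) / 1.1833 = 7.1/1.1833 = 6.0 cmH2O·s/L.
C = Vt/(Pplat − PEEP) = 600.0 / (9.2 − 2) = 600.0/7.2 = 83.333 mL/cmH2O.
τ = R × C = 6.0 × 0.08333 L/cmH2O = 0.5 s.
Fraction remaining = e^(−Te/τ) = e^(−0.88/0.5) = 0.172.
Trapped volume = 600.0 × 0.172 = 103.2 mL.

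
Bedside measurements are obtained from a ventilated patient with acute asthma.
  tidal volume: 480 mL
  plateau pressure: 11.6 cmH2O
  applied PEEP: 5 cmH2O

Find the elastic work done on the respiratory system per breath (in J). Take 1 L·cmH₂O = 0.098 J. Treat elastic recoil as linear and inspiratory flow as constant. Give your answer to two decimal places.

Elastic work ≈ ½ × (Pplat − PEEP) × Vt = 0.5 × (11.6 − 5) × 0.480 L = 0.5 × 6.6 × 0.480 = 1.584 L·cmH2O.
× 0.098 J/(L·cmH2O) → 0.1552 J.

0.16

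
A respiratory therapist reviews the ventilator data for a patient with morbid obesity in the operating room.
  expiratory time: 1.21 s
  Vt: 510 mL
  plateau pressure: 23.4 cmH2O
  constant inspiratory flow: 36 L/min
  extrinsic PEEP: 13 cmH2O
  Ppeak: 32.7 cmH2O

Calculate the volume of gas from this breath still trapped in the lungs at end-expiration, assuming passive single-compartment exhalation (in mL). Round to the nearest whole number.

Flow: 36 L/min ÷ 60 = 0.6 L/s.
R = (PIP − Pplat)/V̇ = (32.7 − 23.4) / 0.6 = 9.3/0.6 = 15.5 cmH2O·s/L.
C = Vt/(Pplat − PEEP) = 510.0 / (23.4 − 13) = 510.0/10.4 = 49.038 mL/cmH2O.
τ = R × C = 15.5 × 0.04904 L/cmH2O = 0.7601 s.
Fraction remaining = e^(−Te/τ) = e^(−1.21/0.7601) = 0.2035.
Trapped volume = 510.0 × 0.2035 = 103.79 mL.

104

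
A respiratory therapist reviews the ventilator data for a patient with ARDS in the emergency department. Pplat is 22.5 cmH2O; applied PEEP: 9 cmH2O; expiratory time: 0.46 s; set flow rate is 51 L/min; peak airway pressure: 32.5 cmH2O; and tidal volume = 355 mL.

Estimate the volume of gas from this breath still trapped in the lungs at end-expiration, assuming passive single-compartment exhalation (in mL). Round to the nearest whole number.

Flow: 51 L/min ÷ 60 = 0.85 L/s.
R = (PIP − Pplat)/V̇ = (32.5 − 22.5) / 0.85 = 10.0/0.85 = 11.765 cmH2O·s/L.
C = Vt/(Pplat − PEEP) = 355.0 / (22.5 − 9) = 355.0/13.5 = 26.296 mL/cmH2O.
τ = R × C = 11.765 × 0.0263 L/cmH2O = 0.3094 s.
Fraction remaining = e^(−Te/τ) = e^(−0.46/0.3094) = 0.2261.
Trapped volume = 355.0 × 0.2261 = 80.266 mL.

80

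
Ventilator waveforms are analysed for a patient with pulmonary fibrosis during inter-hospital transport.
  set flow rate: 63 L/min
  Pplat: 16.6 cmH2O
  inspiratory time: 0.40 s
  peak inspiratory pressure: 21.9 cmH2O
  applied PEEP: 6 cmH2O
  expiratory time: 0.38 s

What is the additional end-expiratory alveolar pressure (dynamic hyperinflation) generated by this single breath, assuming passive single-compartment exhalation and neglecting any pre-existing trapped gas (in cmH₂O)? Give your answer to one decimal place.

Flow: 63 L/min ÷ 60 = 1.05 L/s.
Vt = flow × Ti = 1.05 L/s × 0.40 s × 1000 mL/L = 420.0 mL.
R = (PIP − Pplat)/V̇ = (21.9 − 16.6) / 1.05 = 5.3/1.05 = 5.048 cmH2O·s/L.
C = Vt/(Pplat − PEEP) = 420.0 / (16.6 − 6) = 420.0/10.6 = 39.623 mL/cmH2O.
τ = R × C = 5.048 × 0.03962 L/cmH2O = 0.2 s.
Fraction remaining = e^(−Te/τ) = e^(−0.38/0.2) = 0.1496; trapped volume = 420.0 × 0.1496 = 62.832 mL.
Additional alveolar pressure from trapping ≈ V_trapped / C = 62.832 / 39.623 = 1.586 cmH2O.

1.6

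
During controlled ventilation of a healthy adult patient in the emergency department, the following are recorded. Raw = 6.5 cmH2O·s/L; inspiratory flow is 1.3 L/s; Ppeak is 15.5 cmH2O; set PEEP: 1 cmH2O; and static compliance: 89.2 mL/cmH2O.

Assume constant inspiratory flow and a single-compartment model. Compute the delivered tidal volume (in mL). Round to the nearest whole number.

Equation of motion (constant flow): PIP = Vt/C + R·V̇ + PEEP.
Vt/C = PIP − R·V̇ − PEEP = 15.5 − 8.45 − 1 = 6.05 cmH2O.
Vt = C × 6.05 = 89.2 × 6.05 = 539.66 mL.

540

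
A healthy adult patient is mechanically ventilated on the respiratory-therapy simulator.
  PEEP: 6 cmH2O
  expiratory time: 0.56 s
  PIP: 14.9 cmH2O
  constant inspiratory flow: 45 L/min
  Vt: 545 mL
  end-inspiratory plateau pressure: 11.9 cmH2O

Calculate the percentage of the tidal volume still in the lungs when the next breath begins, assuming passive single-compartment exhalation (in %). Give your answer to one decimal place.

Flow: 45 L/min ÷ 60 = 0.75 L/s.
R = (PIP − Pplat)/V̇ = (14.9 − 11.9) / 0.75 = 3.0/0.75 = 4.0 cmH2O·s/L.
C = Vt/(Pplat − PEEP) = 545.0 / (11.9 − 6) = 545.0/5.9 = 92.373 mL/cmH2O.
τ = R × C = 4.0 × 0.09237 L/cmH2O = 0.3695 s.
Fraction remaining at end-expiration = e^(−Te/τ) = e^(−0.56/0.3695) = 0.2197 → 21.97%.

22.0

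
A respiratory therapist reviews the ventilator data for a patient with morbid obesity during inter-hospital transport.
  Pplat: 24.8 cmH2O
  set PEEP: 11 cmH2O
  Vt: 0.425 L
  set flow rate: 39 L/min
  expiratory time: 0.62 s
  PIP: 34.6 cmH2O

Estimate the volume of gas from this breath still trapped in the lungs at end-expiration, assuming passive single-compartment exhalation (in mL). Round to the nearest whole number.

112

Flow: 39 L/min ÷ 60 = 0.65 L/s.
R = (PIP − Pplat)/V̇ = (34.6 − 24.8) / 0.65 = 9.8/0.65 = 15.077 cmH2O·s/L.
C = Vt/(Pplat − PEEP) = 425.0 / (24.8 − 11) = 425.0/13.8 = 30.797 mL/cmH2O.
τ = R × C = 15.077 × 0.0308 L/cmH2O = 0.4644 s.
Fraction remaining = e^(−Te/τ) = e^(−0.62/0.4644) = 0.2631.
Trapped volume = 425.0 × 0.2631 = 111.82 mL.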